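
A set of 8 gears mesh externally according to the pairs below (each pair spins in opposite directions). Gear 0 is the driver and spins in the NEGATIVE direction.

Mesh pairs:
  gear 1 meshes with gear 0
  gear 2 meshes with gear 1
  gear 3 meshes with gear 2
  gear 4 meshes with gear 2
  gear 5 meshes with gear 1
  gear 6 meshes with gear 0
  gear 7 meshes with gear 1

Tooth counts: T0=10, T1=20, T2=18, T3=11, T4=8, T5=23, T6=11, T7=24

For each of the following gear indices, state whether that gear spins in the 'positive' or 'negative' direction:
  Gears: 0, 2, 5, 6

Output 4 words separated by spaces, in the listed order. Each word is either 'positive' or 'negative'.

Answer: negative negative negative positive

Derivation:
Gear 0 (driver): negative (depth 0)
  gear 1: meshes with gear 0 -> depth 1 -> positive (opposite of gear 0)
  gear 2: meshes with gear 1 -> depth 2 -> negative (opposite of gear 1)
  gear 3: meshes with gear 2 -> depth 3 -> positive (opposite of gear 2)
  gear 4: meshes with gear 2 -> depth 3 -> positive (opposite of gear 2)
  gear 5: meshes with gear 1 -> depth 2 -> negative (opposite of gear 1)
  gear 6: meshes with gear 0 -> depth 1 -> positive (opposite of gear 0)
  gear 7: meshes with gear 1 -> depth 2 -> negative (opposite of gear 1)
Queried indices 0, 2, 5, 6 -> negative, negative, negative, positive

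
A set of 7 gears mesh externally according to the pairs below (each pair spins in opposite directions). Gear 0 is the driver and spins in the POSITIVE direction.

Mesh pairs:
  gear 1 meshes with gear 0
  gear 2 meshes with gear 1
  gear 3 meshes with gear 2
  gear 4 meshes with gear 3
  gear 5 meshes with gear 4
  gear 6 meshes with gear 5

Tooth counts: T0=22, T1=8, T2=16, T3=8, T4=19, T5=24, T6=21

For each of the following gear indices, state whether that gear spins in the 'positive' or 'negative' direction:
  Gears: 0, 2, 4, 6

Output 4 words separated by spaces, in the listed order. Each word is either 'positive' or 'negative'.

Gear 0 (driver): positive (depth 0)
  gear 1: meshes with gear 0 -> depth 1 -> negative (opposite of gear 0)
  gear 2: meshes with gear 1 -> depth 2 -> positive (opposite of gear 1)
  gear 3: meshes with gear 2 -> depth 3 -> negative (opposite of gear 2)
  gear 4: meshes with gear 3 -> depth 4 -> positive (opposite of gear 3)
  gear 5: meshes with gear 4 -> depth 5 -> negative (opposite of gear 4)
  gear 6: meshes with gear 5 -> depth 6 -> positive (opposite of gear 5)
Queried indices 0, 2, 4, 6 -> positive, positive, positive, positive

Answer: positive positive positive positive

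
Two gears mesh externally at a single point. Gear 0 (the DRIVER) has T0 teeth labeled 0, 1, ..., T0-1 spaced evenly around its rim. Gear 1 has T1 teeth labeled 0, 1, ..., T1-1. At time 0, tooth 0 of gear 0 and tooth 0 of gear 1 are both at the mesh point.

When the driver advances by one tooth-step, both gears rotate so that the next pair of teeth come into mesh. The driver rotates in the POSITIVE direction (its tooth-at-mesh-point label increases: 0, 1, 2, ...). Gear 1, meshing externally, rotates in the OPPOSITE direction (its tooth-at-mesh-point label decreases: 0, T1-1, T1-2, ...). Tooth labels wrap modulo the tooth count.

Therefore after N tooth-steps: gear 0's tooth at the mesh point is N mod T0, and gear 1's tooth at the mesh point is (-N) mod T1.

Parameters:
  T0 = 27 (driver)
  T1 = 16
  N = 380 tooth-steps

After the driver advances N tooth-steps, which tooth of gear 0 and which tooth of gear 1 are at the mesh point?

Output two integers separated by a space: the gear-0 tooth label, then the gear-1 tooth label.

Answer: 2 4

Derivation:
Gear 0 (driver, T0=27): tooth at mesh = N mod T0
  380 = 14 * 27 + 2, so 380 mod 27 = 2
  gear 0 tooth = 2
Gear 1 (driven, T1=16): tooth at mesh = (-N) mod T1
  380 = 23 * 16 + 12, so 380 mod 16 = 12
  (-380) mod 16 = (-12) mod 16 = 16 - 12 = 4
Mesh after 380 steps: gear-0 tooth 2 meets gear-1 tooth 4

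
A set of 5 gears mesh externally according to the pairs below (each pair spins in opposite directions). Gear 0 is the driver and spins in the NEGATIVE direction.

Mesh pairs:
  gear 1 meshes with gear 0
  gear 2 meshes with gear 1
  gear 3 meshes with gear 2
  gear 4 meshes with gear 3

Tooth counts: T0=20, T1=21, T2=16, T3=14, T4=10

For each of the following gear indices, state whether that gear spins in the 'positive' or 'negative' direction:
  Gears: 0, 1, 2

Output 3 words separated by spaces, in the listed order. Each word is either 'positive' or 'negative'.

Gear 0 (driver): negative (depth 0)
  gear 1: meshes with gear 0 -> depth 1 -> positive (opposite of gear 0)
  gear 2: meshes with gear 1 -> depth 2 -> negative (opposite of gear 1)
  gear 3: meshes with gear 2 -> depth 3 -> positive (opposite of gear 2)
  gear 4: meshes with gear 3 -> depth 4 -> negative (opposite of gear 3)
Queried indices 0, 1, 2 -> negative, positive, negative

Answer: negative positive negative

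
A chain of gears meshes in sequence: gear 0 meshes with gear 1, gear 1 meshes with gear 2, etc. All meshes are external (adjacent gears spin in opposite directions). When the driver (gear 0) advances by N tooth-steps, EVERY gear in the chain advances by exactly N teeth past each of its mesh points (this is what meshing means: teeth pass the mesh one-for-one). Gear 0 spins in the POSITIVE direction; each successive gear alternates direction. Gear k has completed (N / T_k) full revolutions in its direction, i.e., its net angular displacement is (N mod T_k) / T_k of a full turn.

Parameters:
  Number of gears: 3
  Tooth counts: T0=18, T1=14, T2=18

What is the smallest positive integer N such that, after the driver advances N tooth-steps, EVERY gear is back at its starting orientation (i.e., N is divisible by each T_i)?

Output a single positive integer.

Gear k returns to start when N is a multiple of T_k.
All gears at start simultaneously when N is a common multiple of [18, 14, 18]; the smallest such N is lcm(18, 14, 18).
Start: lcm = T0 = 18
Fold in T1=14: gcd(18, 14) = 2; lcm(18, 14) = 18 * 14 / 2 = 252 / 2 = 126
Fold in T2=18: gcd(126, 18) = 18; lcm(126, 18) = 126 * 18 / 18 = 2268 / 18 = 126
Full cycle length = 126

Answer: 126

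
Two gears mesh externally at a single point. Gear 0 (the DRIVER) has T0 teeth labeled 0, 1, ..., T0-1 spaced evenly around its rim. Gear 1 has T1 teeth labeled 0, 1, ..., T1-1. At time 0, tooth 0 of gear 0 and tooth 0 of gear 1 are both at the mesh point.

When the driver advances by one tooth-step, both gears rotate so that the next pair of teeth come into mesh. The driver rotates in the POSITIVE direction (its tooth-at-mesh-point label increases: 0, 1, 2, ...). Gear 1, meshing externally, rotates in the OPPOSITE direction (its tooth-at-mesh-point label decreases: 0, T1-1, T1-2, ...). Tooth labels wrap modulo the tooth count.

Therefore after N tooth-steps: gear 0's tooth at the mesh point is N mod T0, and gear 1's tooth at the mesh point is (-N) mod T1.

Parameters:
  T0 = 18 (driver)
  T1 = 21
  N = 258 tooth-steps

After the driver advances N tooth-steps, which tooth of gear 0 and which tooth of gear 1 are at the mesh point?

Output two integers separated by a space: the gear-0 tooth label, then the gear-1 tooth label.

Gear 0 (driver, T0=18): tooth at mesh = N mod T0
  258 = 14 * 18 + 6, so 258 mod 18 = 6
  gear 0 tooth = 6
Gear 1 (driven, T1=21): tooth at mesh = (-N) mod T1
  258 = 12 * 21 + 6, so 258 mod 21 = 6
  (-258) mod 21 = (-6) mod 21 = 21 - 6 = 15
Mesh after 258 steps: gear-0 tooth 6 meets gear-1 tooth 15

Answer: 6 15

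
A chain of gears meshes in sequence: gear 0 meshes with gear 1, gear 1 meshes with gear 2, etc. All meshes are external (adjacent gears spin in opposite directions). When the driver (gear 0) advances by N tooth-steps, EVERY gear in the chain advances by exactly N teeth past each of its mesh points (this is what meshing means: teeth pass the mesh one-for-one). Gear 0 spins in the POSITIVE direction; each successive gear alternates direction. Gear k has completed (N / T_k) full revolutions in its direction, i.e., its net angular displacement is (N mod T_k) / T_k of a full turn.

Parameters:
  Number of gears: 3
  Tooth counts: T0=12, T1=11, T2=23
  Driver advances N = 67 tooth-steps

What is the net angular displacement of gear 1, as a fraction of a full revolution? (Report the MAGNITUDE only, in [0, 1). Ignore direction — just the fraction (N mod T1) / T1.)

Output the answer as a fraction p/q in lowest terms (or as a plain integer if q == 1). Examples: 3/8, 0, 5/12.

Answer: 1/11

Derivation:
Chain of 3 gears, tooth counts: [12, 11, 23]
  gear 0: T0=12, direction=positive, advance = 67 mod 12 = 7 teeth = 7/12 turn
  gear 1: T1=11, direction=negative, advance = 67 mod 11 = 1 teeth = 1/11 turn
  gear 2: T2=23, direction=positive, advance = 67 mod 23 = 21 teeth = 21/23 turn
Gear 1: 67 mod 11 = 1
Fraction = 1 / 11 = 1/11 (gcd(1,11)=1) = 1/11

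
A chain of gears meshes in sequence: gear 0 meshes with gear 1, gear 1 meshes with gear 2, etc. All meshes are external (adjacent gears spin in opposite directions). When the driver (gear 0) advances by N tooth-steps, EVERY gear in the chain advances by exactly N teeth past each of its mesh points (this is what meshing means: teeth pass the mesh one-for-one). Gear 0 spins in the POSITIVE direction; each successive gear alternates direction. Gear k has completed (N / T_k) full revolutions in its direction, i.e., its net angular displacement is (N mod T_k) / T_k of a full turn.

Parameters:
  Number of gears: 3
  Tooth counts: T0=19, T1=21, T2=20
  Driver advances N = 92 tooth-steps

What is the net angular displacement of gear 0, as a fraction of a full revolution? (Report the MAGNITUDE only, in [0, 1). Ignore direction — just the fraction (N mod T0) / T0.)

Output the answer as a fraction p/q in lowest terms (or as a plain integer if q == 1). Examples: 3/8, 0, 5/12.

Chain of 3 gears, tooth counts: [19, 21, 20]
  gear 0: T0=19, direction=positive, advance = 92 mod 19 = 16 teeth = 16/19 turn
  gear 1: T1=21, direction=negative, advance = 92 mod 21 = 8 teeth = 8/21 turn
  gear 2: T2=20, direction=positive, advance = 92 mod 20 = 12 teeth = 12/20 turn
Gear 0: 92 mod 19 = 16
Fraction = 16 / 19 = 16/19 (gcd(16,19)=1) = 16/19

Answer: 16/19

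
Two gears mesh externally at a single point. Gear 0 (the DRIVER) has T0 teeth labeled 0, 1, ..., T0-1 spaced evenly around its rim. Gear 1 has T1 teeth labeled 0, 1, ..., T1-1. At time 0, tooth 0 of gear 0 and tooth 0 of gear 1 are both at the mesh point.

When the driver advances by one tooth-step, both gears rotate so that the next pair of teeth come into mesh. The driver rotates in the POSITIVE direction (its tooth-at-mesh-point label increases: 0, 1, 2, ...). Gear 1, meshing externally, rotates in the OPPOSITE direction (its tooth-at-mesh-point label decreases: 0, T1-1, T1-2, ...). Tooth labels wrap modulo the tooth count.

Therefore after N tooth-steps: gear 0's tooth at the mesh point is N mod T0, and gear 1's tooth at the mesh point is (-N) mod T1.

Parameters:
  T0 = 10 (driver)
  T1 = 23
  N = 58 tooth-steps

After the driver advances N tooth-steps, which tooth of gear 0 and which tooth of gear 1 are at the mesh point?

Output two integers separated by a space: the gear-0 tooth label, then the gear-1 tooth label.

Answer: 8 11

Derivation:
Gear 0 (driver, T0=10): tooth at mesh = N mod T0
  58 = 5 * 10 + 8, so 58 mod 10 = 8
  gear 0 tooth = 8
Gear 1 (driven, T1=23): tooth at mesh = (-N) mod T1
  58 = 2 * 23 + 12, so 58 mod 23 = 12
  (-58) mod 23 = (-12) mod 23 = 23 - 12 = 11
Mesh after 58 steps: gear-0 tooth 8 meets gear-1 tooth 11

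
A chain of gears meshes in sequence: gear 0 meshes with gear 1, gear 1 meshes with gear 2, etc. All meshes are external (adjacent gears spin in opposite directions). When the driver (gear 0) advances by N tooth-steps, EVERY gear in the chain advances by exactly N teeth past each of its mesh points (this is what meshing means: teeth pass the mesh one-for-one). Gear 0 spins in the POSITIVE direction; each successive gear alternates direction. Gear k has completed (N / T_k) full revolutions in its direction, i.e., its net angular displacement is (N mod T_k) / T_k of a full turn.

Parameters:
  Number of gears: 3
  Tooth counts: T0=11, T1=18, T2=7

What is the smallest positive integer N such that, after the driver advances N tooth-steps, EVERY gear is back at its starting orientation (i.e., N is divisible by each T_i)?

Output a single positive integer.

Answer: 1386

Derivation:
Gear k returns to start when N is a multiple of T_k.
All gears at start simultaneously when N is a common multiple of [11, 18, 7]; the smallest such N is lcm(11, 18, 7).
Start: lcm = T0 = 11
Fold in T1=18: gcd(11, 18) = 1; lcm(11, 18) = 11 * 18 / 1 = 198 / 1 = 198
Fold in T2=7: gcd(198, 7) = 1; lcm(198, 7) = 198 * 7 / 1 = 1386 / 1 = 1386
Full cycle length = 1386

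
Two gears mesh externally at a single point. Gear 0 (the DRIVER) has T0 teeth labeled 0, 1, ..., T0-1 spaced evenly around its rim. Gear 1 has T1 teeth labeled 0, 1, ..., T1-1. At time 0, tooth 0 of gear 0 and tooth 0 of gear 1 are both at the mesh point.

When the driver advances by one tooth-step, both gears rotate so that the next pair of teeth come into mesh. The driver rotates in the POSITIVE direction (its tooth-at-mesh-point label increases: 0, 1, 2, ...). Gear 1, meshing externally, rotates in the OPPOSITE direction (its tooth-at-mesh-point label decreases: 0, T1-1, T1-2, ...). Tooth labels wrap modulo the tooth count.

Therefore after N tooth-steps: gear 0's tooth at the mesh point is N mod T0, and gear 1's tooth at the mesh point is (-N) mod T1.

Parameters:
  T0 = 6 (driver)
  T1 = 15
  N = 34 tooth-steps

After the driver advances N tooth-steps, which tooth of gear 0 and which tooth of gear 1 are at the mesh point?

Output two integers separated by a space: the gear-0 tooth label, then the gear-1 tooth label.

Gear 0 (driver, T0=6): tooth at mesh = N mod T0
  34 = 5 * 6 + 4, so 34 mod 6 = 4
  gear 0 tooth = 4
Gear 1 (driven, T1=15): tooth at mesh = (-N) mod T1
  34 = 2 * 15 + 4, so 34 mod 15 = 4
  (-34) mod 15 = (-4) mod 15 = 15 - 4 = 11
Mesh after 34 steps: gear-0 tooth 4 meets gear-1 tooth 11

Answer: 4 11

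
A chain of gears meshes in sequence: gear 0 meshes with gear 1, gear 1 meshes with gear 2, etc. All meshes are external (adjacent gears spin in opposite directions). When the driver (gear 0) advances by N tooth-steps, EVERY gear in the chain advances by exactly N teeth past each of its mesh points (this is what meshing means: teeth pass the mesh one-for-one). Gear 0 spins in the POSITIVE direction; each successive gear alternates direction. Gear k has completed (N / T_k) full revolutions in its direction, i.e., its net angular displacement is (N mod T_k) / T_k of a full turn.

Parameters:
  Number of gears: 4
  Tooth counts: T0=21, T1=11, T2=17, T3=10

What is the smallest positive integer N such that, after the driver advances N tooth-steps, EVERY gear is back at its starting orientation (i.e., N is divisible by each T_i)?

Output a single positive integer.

Answer: 39270

Derivation:
Gear k returns to start when N is a multiple of T_k.
All gears at start simultaneously when N is a common multiple of [21, 11, 17, 10]; the smallest such N is lcm(21, 11, 17, 10).
Start: lcm = T0 = 21
Fold in T1=11: gcd(21, 11) = 1; lcm(21, 11) = 21 * 11 / 1 = 231 / 1 = 231
Fold in T2=17: gcd(231, 17) = 1; lcm(231, 17) = 231 * 17 / 1 = 3927 / 1 = 3927
Fold in T3=10: gcd(3927, 10) = 1; lcm(3927, 10) = 3927 * 10 / 1 = 39270 / 1 = 39270
Full cycle length = 39270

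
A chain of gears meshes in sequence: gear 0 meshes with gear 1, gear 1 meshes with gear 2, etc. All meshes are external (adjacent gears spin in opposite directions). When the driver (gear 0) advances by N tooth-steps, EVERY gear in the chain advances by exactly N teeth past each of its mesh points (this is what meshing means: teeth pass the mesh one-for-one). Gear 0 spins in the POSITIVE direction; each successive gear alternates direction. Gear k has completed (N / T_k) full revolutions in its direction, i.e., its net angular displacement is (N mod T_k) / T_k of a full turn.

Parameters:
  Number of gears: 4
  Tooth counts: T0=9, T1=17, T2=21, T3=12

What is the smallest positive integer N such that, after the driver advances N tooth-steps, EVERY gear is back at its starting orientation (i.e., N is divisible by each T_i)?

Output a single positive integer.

Answer: 4284

Derivation:
Gear k returns to start when N is a multiple of T_k.
All gears at start simultaneously when N is a common multiple of [9, 17, 21, 12]; the smallest such N is lcm(9, 17, 21, 12).
Start: lcm = T0 = 9
Fold in T1=17: gcd(9, 17) = 1; lcm(9, 17) = 9 * 17 / 1 = 153 / 1 = 153
Fold in T2=21: gcd(153, 21) = 3; lcm(153, 21) = 153 * 21 / 3 = 3213 / 3 = 1071
Fold in T3=12: gcd(1071, 12) = 3; lcm(1071, 12) = 1071 * 12 / 3 = 12852 / 3 = 4284
Full cycle length = 4284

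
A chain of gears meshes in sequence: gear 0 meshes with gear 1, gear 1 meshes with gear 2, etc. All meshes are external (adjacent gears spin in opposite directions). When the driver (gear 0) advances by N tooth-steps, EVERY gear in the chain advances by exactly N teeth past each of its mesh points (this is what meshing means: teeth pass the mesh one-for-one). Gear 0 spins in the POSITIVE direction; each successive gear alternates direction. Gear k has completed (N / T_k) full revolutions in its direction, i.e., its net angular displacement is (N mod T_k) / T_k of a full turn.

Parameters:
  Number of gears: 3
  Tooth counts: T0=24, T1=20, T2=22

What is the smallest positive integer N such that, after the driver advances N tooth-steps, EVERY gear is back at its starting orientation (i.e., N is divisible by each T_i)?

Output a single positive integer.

Answer: 1320

Derivation:
Gear k returns to start when N is a multiple of T_k.
All gears at start simultaneously when N is a common multiple of [24, 20, 22]; the smallest such N is lcm(24, 20, 22).
Start: lcm = T0 = 24
Fold in T1=20: gcd(24, 20) = 4; lcm(24, 20) = 24 * 20 / 4 = 480 / 4 = 120
Fold in T2=22: gcd(120, 22) = 2; lcm(120, 22) = 120 * 22 / 2 = 2640 / 2 = 1320
Full cycle length = 1320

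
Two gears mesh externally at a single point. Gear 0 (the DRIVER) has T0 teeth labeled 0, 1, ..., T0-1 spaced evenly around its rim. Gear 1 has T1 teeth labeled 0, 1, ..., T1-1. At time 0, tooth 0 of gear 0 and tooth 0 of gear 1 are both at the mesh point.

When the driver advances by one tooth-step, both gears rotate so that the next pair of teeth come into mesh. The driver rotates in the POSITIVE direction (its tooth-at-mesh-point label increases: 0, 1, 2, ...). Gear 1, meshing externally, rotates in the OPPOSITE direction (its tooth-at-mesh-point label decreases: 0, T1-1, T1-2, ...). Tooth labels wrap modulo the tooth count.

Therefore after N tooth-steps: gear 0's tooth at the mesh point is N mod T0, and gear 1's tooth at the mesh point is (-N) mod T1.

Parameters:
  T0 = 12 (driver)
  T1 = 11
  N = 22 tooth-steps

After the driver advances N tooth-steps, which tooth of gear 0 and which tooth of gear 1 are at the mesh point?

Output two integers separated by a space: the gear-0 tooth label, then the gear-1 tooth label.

Answer: 10 0

Derivation:
Gear 0 (driver, T0=12): tooth at mesh = N mod T0
  22 = 1 * 12 + 10, so 22 mod 12 = 10
  gear 0 tooth = 10
Gear 1 (driven, T1=11): tooth at mesh = (-N) mod T1
  22 = 2 * 11 + 0, so 22 mod 11 = 0
  (-22) mod 11 = 0
Mesh after 22 steps: gear-0 tooth 10 meets gear-1 tooth 0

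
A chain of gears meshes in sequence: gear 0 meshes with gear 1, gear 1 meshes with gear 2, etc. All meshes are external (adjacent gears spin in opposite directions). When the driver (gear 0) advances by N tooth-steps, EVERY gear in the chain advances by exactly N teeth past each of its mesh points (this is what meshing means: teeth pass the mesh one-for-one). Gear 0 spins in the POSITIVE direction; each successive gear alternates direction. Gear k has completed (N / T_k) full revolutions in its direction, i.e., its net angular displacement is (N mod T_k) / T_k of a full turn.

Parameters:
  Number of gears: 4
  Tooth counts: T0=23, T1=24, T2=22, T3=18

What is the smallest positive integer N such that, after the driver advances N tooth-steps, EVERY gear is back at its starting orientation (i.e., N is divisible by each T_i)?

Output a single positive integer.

Answer: 18216

Derivation:
Gear k returns to start when N is a multiple of T_k.
All gears at start simultaneously when N is a common multiple of [23, 24, 22, 18]; the smallest such N is lcm(23, 24, 22, 18).
Start: lcm = T0 = 23
Fold in T1=24: gcd(23, 24) = 1; lcm(23, 24) = 23 * 24 / 1 = 552 / 1 = 552
Fold in T2=22: gcd(552, 22) = 2; lcm(552, 22) = 552 * 22 / 2 = 12144 / 2 = 6072
Fold in T3=18: gcd(6072, 18) = 6; lcm(6072, 18) = 6072 * 18 / 6 = 109296 / 6 = 18216
Full cycle length = 18216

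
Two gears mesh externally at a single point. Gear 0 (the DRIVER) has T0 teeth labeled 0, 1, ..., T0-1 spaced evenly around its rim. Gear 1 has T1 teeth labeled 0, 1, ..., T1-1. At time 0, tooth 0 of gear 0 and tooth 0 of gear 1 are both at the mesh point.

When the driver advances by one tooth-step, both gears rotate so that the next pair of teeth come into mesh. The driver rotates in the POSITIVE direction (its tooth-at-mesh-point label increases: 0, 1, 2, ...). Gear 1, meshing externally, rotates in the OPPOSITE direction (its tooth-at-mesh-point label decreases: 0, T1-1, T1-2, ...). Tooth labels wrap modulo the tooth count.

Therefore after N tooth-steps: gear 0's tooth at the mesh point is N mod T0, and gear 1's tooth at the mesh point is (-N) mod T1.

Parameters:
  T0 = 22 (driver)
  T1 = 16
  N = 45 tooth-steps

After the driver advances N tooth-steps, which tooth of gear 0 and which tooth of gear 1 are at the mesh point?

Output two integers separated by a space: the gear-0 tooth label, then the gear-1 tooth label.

Answer: 1 3

Derivation:
Gear 0 (driver, T0=22): tooth at mesh = N mod T0
  45 = 2 * 22 + 1, so 45 mod 22 = 1
  gear 0 tooth = 1
Gear 1 (driven, T1=16): tooth at mesh = (-N) mod T1
  45 = 2 * 16 + 13, so 45 mod 16 = 13
  (-45) mod 16 = (-13) mod 16 = 16 - 13 = 3
Mesh after 45 steps: gear-0 tooth 1 meets gear-1 tooth 3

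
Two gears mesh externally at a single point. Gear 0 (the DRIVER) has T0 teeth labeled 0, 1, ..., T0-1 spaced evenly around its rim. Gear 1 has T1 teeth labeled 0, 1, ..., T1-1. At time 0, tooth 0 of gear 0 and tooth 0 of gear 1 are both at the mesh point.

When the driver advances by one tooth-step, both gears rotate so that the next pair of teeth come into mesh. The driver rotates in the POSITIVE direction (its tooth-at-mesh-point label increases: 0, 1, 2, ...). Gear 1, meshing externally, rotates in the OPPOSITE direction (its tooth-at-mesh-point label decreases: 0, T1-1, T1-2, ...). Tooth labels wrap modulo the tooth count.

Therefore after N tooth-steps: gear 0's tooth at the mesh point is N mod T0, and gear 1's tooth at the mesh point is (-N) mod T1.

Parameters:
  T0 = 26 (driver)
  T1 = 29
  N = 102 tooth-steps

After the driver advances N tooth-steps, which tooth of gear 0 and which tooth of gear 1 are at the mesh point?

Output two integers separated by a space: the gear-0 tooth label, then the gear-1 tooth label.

Gear 0 (driver, T0=26): tooth at mesh = N mod T0
  102 = 3 * 26 + 24, so 102 mod 26 = 24
  gear 0 tooth = 24
Gear 1 (driven, T1=29): tooth at mesh = (-N) mod T1
  102 = 3 * 29 + 15, so 102 mod 29 = 15
  (-102) mod 29 = (-15) mod 29 = 29 - 15 = 14
Mesh after 102 steps: gear-0 tooth 24 meets gear-1 tooth 14

Answer: 24 14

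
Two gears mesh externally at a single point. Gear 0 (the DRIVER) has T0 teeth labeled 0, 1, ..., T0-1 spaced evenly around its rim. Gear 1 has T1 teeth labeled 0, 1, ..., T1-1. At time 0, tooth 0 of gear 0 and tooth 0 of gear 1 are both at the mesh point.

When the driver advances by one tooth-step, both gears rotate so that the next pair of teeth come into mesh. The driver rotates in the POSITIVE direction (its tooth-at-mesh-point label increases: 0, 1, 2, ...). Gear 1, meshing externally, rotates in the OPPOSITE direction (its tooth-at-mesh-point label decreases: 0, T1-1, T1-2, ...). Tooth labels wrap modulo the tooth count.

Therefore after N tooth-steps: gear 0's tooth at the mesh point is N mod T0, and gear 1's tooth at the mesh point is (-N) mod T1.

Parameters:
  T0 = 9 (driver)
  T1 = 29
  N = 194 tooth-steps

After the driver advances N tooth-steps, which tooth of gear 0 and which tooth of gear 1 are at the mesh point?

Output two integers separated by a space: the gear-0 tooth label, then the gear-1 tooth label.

Gear 0 (driver, T0=9): tooth at mesh = N mod T0
  194 = 21 * 9 + 5, so 194 mod 9 = 5
  gear 0 tooth = 5
Gear 1 (driven, T1=29): tooth at mesh = (-N) mod T1
  194 = 6 * 29 + 20, so 194 mod 29 = 20
  (-194) mod 29 = (-20) mod 29 = 29 - 20 = 9
Mesh after 194 steps: gear-0 tooth 5 meets gear-1 tooth 9

Answer: 5 9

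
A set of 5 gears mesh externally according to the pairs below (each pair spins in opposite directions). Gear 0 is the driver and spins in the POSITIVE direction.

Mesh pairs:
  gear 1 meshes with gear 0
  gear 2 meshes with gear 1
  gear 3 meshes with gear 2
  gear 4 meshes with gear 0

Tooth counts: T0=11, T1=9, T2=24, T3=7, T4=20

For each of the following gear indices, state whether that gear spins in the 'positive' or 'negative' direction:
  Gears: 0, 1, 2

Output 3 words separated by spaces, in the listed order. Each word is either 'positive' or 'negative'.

Gear 0 (driver): positive (depth 0)
  gear 1: meshes with gear 0 -> depth 1 -> negative (opposite of gear 0)
  gear 2: meshes with gear 1 -> depth 2 -> positive (opposite of gear 1)
  gear 3: meshes with gear 2 -> depth 3 -> negative (opposite of gear 2)
  gear 4: meshes with gear 0 -> depth 1 -> negative (opposite of gear 0)
Queried indices 0, 1, 2 -> positive, negative, positive

Answer: positive negative positive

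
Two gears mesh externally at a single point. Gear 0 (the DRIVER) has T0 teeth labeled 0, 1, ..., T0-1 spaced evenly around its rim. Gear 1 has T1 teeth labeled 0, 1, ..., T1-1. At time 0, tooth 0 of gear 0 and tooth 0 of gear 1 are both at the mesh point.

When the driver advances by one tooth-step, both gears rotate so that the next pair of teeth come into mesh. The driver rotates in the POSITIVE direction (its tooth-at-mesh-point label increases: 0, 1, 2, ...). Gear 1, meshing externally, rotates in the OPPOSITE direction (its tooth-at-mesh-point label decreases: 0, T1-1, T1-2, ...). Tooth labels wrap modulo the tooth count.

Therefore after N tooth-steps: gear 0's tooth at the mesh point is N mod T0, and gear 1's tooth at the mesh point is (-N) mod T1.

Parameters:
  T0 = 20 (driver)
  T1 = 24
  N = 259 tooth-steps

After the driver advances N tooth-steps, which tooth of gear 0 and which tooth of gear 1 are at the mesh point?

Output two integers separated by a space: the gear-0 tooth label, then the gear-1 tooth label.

Gear 0 (driver, T0=20): tooth at mesh = N mod T0
  259 = 12 * 20 + 19, so 259 mod 20 = 19
  gear 0 tooth = 19
Gear 1 (driven, T1=24): tooth at mesh = (-N) mod T1
  259 = 10 * 24 + 19, so 259 mod 24 = 19
  (-259) mod 24 = (-19) mod 24 = 24 - 19 = 5
Mesh after 259 steps: gear-0 tooth 19 meets gear-1 tooth 5

Answer: 19 5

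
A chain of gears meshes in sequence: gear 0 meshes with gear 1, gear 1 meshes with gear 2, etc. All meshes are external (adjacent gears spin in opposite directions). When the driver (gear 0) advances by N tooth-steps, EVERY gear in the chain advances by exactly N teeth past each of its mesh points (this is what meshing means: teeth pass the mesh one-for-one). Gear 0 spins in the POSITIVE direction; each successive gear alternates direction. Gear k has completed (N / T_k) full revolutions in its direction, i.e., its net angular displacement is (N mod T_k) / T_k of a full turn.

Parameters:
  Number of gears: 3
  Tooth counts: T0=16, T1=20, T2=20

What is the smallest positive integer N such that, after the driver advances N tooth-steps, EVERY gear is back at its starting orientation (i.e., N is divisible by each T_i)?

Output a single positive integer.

Gear k returns to start when N is a multiple of T_k.
All gears at start simultaneously when N is a common multiple of [16, 20, 20]; the smallest such N is lcm(16, 20, 20).
Start: lcm = T0 = 16
Fold in T1=20: gcd(16, 20) = 4; lcm(16, 20) = 16 * 20 / 4 = 320 / 4 = 80
Fold in T2=20: gcd(80, 20) = 20; lcm(80, 20) = 80 * 20 / 20 = 1600 / 20 = 80
Full cycle length = 80

Answer: 80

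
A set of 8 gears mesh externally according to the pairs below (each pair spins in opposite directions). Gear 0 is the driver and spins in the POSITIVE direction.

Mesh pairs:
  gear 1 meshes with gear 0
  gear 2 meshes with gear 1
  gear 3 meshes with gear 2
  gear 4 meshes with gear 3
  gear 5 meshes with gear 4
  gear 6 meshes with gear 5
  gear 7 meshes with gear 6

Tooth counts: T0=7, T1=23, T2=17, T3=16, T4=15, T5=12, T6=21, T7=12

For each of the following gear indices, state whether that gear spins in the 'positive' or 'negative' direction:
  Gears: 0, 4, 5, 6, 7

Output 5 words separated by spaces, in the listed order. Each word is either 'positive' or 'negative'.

Answer: positive positive negative positive negative

Derivation:
Gear 0 (driver): positive (depth 0)
  gear 1: meshes with gear 0 -> depth 1 -> negative (opposite of gear 0)
  gear 2: meshes with gear 1 -> depth 2 -> positive (opposite of gear 1)
  gear 3: meshes with gear 2 -> depth 3 -> negative (opposite of gear 2)
  gear 4: meshes with gear 3 -> depth 4 -> positive (opposite of gear 3)
  gear 5: meshes with gear 4 -> depth 5 -> negative (opposite of gear 4)
  gear 6: meshes with gear 5 -> depth 6 -> positive (opposite of gear 5)
  gear 7: meshes with gear 6 -> depth 7 -> negative (opposite of gear 6)
Queried indices 0, 4, 5, 6, 7 -> positive, positive, negative, positive, negative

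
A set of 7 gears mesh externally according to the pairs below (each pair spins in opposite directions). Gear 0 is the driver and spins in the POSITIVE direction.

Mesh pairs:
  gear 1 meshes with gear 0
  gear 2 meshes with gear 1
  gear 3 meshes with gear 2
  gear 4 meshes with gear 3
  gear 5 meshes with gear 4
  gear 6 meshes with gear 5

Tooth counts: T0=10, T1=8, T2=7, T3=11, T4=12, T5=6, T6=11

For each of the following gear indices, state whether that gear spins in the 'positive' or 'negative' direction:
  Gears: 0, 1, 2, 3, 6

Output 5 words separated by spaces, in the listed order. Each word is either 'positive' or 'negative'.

Gear 0 (driver): positive (depth 0)
  gear 1: meshes with gear 0 -> depth 1 -> negative (opposite of gear 0)
  gear 2: meshes with gear 1 -> depth 2 -> positive (opposite of gear 1)
  gear 3: meshes with gear 2 -> depth 3 -> negative (opposite of gear 2)
  gear 4: meshes with gear 3 -> depth 4 -> positive (opposite of gear 3)
  gear 5: meshes with gear 4 -> depth 5 -> negative (opposite of gear 4)
  gear 6: meshes with gear 5 -> depth 6 -> positive (opposite of gear 5)
Queried indices 0, 1, 2, 3, 6 -> positive, negative, positive, negative, positive

Answer: positive negative positive negative positive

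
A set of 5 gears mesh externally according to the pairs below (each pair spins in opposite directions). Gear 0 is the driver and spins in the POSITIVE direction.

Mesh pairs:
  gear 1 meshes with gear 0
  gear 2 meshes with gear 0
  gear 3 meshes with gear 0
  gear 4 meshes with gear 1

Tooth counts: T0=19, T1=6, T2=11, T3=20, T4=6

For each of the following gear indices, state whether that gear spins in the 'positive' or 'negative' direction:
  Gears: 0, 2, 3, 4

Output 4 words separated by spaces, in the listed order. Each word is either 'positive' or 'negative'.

Answer: positive negative negative positive

Derivation:
Gear 0 (driver): positive (depth 0)
  gear 1: meshes with gear 0 -> depth 1 -> negative (opposite of gear 0)
  gear 2: meshes with gear 0 -> depth 1 -> negative (opposite of gear 0)
  gear 3: meshes with gear 0 -> depth 1 -> negative (opposite of gear 0)
  gear 4: meshes with gear 1 -> depth 2 -> positive (opposite of gear 1)
Queried indices 0, 2, 3, 4 -> positive, negative, negative, positive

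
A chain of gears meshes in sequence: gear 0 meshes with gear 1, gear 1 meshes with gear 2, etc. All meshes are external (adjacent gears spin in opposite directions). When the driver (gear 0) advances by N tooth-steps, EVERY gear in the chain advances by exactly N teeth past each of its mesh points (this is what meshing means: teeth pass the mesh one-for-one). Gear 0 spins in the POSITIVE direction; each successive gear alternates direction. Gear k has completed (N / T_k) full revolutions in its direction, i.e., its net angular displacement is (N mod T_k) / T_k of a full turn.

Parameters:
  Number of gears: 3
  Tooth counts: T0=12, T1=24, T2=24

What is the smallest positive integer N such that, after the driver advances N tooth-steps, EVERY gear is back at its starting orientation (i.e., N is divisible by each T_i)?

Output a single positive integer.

Gear k returns to start when N is a multiple of T_k.
All gears at start simultaneously when N is a common multiple of [12, 24, 24]; the smallest such N is lcm(12, 24, 24).
Start: lcm = T0 = 12
Fold in T1=24: gcd(12, 24) = 12; lcm(12, 24) = 12 * 24 / 12 = 288 / 12 = 24
Fold in T2=24: gcd(24, 24) = 24; lcm(24, 24) = 24 * 24 / 24 = 576 / 24 = 24
Full cycle length = 24

Answer: 24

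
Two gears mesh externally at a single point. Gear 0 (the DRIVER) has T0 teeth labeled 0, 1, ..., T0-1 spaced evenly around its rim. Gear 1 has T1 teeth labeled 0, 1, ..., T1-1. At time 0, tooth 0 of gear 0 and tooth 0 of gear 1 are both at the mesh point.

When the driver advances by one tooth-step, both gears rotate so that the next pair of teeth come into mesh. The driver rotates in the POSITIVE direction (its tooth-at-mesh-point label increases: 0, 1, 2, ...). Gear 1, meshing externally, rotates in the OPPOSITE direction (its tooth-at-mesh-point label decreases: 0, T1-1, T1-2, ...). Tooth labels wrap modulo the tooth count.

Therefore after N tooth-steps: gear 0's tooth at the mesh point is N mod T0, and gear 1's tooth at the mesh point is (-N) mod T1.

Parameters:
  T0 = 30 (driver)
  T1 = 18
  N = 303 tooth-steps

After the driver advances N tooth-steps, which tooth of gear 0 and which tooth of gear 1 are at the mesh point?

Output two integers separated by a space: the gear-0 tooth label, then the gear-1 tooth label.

Answer: 3 3

Derivation:
Gear 0 (driver, T0=30): tooth at mesh = N mod T0
  303 = 10 * 30 + 3, so 303 mod 30 = 3
  gear 0 tooth = 3
Gear 1 (driven, T1=18): tooth at mesh = (-N) mod T1
  303 = 16 * 18 + 15, so 303 mod 18 = 15
  (-303) mod 18 = (-15) mod 18 = 18 - 15 = 3
Mesh after 303 steps: gear-0 tooth 3 meets gear-1 tooth 3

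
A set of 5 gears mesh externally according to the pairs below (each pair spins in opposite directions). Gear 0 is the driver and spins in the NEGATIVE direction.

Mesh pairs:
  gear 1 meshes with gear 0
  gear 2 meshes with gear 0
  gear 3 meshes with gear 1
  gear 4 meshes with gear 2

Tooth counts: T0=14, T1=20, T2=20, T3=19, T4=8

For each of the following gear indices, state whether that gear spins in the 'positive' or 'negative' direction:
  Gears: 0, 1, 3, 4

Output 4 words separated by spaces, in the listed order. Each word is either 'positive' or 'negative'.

Answer: negative positive negative negative

Derivation:
Gear 0 (driver): negative (depth 0)
  gear 1: meshes with gear 0 -> depth 1 -> positive (opposite of gear 0)
  gear 2: meshes with gear 0 -> depth 1 -> positive (opposite of gear 0)
  gear 3: meshes with gear 1 -> depth 2 -> negative (opposite of gear 1)
  gear 4: meshes with gear 2 -> depth 2 -> negative (opposite of gear 2)
Queried indices 0, 1, 3, 4 -> negative, positive, negative, negative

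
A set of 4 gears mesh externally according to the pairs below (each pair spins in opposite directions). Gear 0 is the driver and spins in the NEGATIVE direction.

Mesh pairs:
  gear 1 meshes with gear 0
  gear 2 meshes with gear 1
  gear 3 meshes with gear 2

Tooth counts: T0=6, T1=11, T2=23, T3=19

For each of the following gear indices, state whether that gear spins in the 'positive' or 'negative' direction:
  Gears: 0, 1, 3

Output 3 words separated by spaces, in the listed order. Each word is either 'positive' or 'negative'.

Answer: negative positive positive

Derivation:
Gear 0 (driver): negative (depth 0)
  gear 1: meshes with gear 0 -> depth 1 -> positive (opposite of gear 0)
  gear 2: meshes with gear 1 -> depth 2 -> negative (opposite of gear 1)
  gear 3: meshes with gear 2 -> depth 3 -> positive (opposite of gear 2)
Queried indices 0, 1, 3 -> negative, positive, positive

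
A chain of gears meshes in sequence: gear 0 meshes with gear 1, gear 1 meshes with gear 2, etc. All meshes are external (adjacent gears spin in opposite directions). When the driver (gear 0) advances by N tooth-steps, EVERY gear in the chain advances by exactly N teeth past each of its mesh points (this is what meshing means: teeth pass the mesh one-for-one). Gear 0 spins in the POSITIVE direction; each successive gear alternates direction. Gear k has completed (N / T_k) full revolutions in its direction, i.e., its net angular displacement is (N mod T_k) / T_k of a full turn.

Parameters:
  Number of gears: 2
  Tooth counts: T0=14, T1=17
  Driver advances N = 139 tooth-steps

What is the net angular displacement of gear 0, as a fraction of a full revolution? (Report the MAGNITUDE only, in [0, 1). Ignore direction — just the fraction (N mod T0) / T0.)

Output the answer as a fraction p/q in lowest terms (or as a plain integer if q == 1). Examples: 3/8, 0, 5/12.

Chain of 2 gears, tooth counts: [14, 17]
  gear 0: T0=14, direction=positive, advance = 139 mod 14 = 13 teeth = 13/14 turn
  gear 1: T1=17, direction=negative, advance = 139 mod 17 = 3 teeth = 3/17 turn
Gear 0: 139 mod 14 = 13
Fraction = 13 / 14 = 13/14 (gcd(13,14)=1) = 13/14

Answer: 13/14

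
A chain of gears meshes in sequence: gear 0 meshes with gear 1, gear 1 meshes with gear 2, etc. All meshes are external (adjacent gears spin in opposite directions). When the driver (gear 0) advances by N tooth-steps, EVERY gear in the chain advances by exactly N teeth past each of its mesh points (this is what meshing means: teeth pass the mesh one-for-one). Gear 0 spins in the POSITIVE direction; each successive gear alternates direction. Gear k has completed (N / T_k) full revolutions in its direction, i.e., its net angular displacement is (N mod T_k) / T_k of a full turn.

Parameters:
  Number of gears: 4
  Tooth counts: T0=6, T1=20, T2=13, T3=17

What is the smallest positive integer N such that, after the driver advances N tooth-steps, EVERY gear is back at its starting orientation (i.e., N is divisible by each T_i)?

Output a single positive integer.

Gear k returns to start when N is a multiple of T_k.
All gears at start simultaneously when N is a common multiple of [6, 20, 13, 17]; the smallest such N is lcm(6, 20, 13, 17).
Start: lcm = T0 = 6
Fold in T1=20: gcd(6, 20) = 2; lcm(6, 20) = 6 * 20 / 2 = 120 / 2 = 60
Fold in T2=13: gcd(60, 13) = 1; lcm(60, 13) = 60 * 13 / 1 = 780 / 1 = 780
Fold in T3=17: gcd(780, 17) = 1; lcm(780, 17) = 780 * 17 / 1 = 13260 / 1 = 13260
Full cycle length = 13260

Answer: 13260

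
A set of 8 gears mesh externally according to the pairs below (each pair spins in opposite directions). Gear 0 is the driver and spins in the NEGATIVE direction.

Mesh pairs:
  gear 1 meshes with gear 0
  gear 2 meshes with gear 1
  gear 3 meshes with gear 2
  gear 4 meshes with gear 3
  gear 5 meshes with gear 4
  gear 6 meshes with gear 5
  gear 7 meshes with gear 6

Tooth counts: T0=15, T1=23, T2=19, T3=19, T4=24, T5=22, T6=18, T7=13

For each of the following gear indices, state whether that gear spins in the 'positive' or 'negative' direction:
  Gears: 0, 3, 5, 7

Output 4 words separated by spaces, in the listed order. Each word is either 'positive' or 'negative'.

Answer: negative positive positive positive

Derivation:
Gear 0 (driver): negative (depth 0)
  gear 1: meshes with gear 0 -> depth 1 -> positive (opposite of gear 0)
  gear 2: meshes with gear 1 -> depth 2 -> negative (opposite of gear 1)
  gear 3: meshes with gear 2 -> depth 3 -> positive (opposite of gear 2)
  gear 4: meshes with gear 3 -> depth 4 -> negative (opposite of gear 3)
  gear 5: meshes with gear 4 -> depth 5 -> positive (opposite of gear 4)
  gear 6: meshes with gear 5 -> depth 6 -> negative (opposite of gear 5)
  gear 7: meshes with gear 6 -> depth 7 -> positive (opposite of gear 6)
Queried indices 0, 3, 5, 7 -> negative, positive, positive, positive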